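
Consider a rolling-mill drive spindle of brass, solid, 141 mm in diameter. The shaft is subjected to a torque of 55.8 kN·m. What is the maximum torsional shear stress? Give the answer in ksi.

14.7 ksi

J = πd⁴/32 = π(0.141)⁴/32 = 3.880×10^-5 m⁴.
τ_max = T·r/J = 55800 × 0.0705 / 3.880×10^-5 = 1.014×10^8 Pa.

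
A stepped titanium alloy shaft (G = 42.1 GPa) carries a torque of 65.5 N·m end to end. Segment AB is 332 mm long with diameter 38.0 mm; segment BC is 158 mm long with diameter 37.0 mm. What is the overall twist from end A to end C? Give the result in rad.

J_AB = π(0.0380)⁴/32 = 2.05×10^-7 m⁴; J_BC = π(0.0370)⁴/32 = 1.84×10^-7 m⁴.
θ = (T/G)·Σ L_i/J_i = (65.50/42.1×10⁹)·(0.332/2.05×10^-7 + 0.158/1.84×10^-7) = 3.859×10^-3 rad.

0.00386 rad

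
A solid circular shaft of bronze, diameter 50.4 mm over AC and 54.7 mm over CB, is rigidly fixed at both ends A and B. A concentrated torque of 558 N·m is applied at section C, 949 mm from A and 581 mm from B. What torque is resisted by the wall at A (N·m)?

Compatibility: T_A·a/J_AC = T_B·b/J_CB with T_A + T_B = T₀.
J_AC = 6.33×10^-7 m⁴, J_CB = 8.79×10^-7 m⁴, so T_A = T₀·(J_AC/a)/((J_AC/a)+(J_CB/b)) = 170.8 N·m, T_B = 387.2 N·m.

171 N·m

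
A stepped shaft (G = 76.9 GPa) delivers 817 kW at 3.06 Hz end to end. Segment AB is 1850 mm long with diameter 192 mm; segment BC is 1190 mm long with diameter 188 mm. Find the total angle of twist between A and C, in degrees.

0.746°

ω = 2π·3.06 = 19.23 rad/s, so T = P/ω = 817×10³ / 19.23 = 42490 N·m.
J_AB = π(0.192)⁴/32 = 1.33×10^-4 m⁴; J_BC = π(0.188)⁴/32 = 1.23×10^-4 m⁴.
θ = (T/G)·Σ L_i/J_i = (42490/76.9×10⁹)·(1.85/1.33×10^-4 + 1.19/1.23×10^-4) = 0.01302 rad.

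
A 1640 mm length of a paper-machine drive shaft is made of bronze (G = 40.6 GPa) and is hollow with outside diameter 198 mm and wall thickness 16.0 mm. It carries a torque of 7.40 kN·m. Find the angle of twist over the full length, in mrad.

3.92 mrad

J = π(d_o⁴ − d_i⁴)/32 = π(0.198⁴ − 0.166⁴)/32 = 7.634×10^-5 m⁴.
θ = T·L/(G·J) = 7400 × 1.64 / (40.6×10⁹ × 7.634×10^-5) = 3.915×10^-3 rad.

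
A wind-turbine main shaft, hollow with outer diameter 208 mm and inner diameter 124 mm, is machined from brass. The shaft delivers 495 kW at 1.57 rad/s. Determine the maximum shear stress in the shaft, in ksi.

29.6 ksi

ω = 1.57 rad/s, so T = P/ω = 495×10³ / 1.570 = 315300 N·m.
J = π(d_o⁴ − d_i⁴)/32 = π(0.208⁴ − 0.124⁴)/32 = 1.606×10^-4 m⁴.
τ_max = T·r/J = 315300 × 0.104 / 1.606×10^-4 = 2.042×10^8 Pa.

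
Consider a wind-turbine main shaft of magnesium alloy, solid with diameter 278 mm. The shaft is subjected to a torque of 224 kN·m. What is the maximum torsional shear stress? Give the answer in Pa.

5.31e7 Pa

J = πd⁴/32 = π(0.278)⁴/32 = 5.864×10^-4 m⁴.
τ_max = T·r/J = 224000 × 0.139 / 5.864×10^-4 = 5.310×10^7 Pa.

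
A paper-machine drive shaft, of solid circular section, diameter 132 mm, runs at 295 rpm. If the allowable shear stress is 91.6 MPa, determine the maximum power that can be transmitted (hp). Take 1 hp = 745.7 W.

J = πd⁴/32 = π(0.132)⁴/32 = 2.981×10^-5 m⁴.
T_max = τ_allow·J/r = 9.16×10^7 × 2.981×10^-5 / 0.0660 = 41370 N·m.
ω = 2π·295/60 = 30.89 rad/s, so P_max = T_max·ω = 1.278×10^6 W.

1710 hp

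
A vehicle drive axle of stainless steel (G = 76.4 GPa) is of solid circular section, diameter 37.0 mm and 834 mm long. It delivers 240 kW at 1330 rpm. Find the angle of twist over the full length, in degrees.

5.86°

ω = 2π·1330/60 = 139.3 rad/s, so T = P/ω = 240×10³ / 139.3 = 1723 N·m.
J = πd⁴/32 = π(0.0370)⁴/32 = 1.840×10^-7 m⁴.
θ = T·L/(G·J) = 1723 × 0.834 / (76.4×10⁹ × 1.840×10^-7) = 0.1022 rad.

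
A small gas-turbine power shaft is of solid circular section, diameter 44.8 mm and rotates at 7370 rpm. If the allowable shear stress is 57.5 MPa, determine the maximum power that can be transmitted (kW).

783 kW

J = πd⁴/32 = π(0.0448)⁴/32 = 3.955×10^-7 m⁴.
T_max = τ_allow·J/r = 5.75×10^7 × 3.955×10^-7 / 0.0224 = 1015 N·m.
ω = 2π·7370/60 = 771.8 rad/s, so P_max = T_max·ω = 7.835×10^5 W.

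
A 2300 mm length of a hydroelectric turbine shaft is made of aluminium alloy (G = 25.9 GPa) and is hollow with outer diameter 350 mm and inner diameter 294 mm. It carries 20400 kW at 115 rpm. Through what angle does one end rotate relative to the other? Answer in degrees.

11.7°

ω = 2π·115/60 = 12.04 rad/s, so T = P/ω = 20400×10³ / 12.04 = 1.694e6 N·m.
J = π(d_o⁴ − d_i⁴)/32 = π(0.350⁴ − 0.294⁴)/32 = 7.398×10^-4 m⁴.
θ = T·L/(G·J) = 1.694e6 × 2.30 / (25.9×10⁹ × 7.398×10^-4) = 0.2034 rad.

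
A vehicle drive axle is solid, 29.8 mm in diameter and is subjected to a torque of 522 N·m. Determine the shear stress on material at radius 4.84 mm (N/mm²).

32.6 N/mm²

J = πd⁴/32 = π(0.0298)⁴/32 = 7.742×10^-8 m⁴.
Shear stress varies linearly with radius: τ = T·r/J = 522.0 × 0.00484 / 7.742×10^-8 = 3.263×10^7 Pa.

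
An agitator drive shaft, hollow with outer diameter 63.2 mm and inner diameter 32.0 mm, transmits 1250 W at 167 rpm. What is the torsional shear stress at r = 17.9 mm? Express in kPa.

ω = 2π·167/60 = 17.49 rad/s, so T = P/ω = 1250 / 17.49 = 71.48 N·m.
J = π(d_o⁴ − d_i⁴)/32 = π(0.0632⁴ − 0.0320⁴)/32 = 1.463×10^-6 m⁴.
Shear stress varies linearly with radius: τ = T·r/J = 71.48 × 0.0179 / 1.463×10^-6 = 8.743×10^5 Pa.

874 kPa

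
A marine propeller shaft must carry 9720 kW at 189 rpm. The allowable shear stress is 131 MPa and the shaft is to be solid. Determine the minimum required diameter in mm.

ω = 2π·189/60 = 19.79 rad/s, so T = P/ω = 9720×10³ / 19.79 = 491100 N·m.
For a solid shaft τ_max = 16T/(πd³), so d = (16T/(π τ_allow))^(1/3) = (16·491100/(π·1.31×10^8))^(1/3) = 0.2673 m.

267 mm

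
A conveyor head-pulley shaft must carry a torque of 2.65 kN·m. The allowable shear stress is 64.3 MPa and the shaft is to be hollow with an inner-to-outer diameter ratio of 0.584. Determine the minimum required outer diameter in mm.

61.9 mm

For a hollow shaft with d_i/d_o = 0.584: τ_max = 16T/(π d_o³ (1−k⁴)), so d_o = [16T/(π τ_allow (1−k⁴))]^(1/3) = [16·2650/(π·6.43×10^7·0.8837)]^(1/3) = 0.06193 m.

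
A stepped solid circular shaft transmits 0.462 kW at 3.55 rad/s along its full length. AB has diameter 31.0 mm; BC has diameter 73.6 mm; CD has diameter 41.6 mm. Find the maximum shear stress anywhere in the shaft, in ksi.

3.23 ksi

ω = 3.55 rad/s, so T = P/ω = 0.462×10³ / 3.550 = 130.1 N·m.
Under the same torque, τ_max = 16T/(πd³) is largest where d is smallest — segment AB (d = 31.0 mm).
τ_max = 16·130.1/(π·(0.0310)³) = 2.225×10^7 Pa.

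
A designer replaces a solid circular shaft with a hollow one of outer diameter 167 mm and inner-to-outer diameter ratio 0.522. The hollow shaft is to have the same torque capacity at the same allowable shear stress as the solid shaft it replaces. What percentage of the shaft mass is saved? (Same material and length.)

Equal τ_max and T ⇒ the solid shaft needs d_s³ = d_o³(1−k⁴), so d_s = 167·(1−0.522⁴)^(1/3) = 162.8 mm.
Area ratio A_h/A_s = d_o²(1−k²)/d_s² = (1−k²)/(1−k⁴)^(2/3) = 0.7659.
Mass saving = 1 − 0.7659 = 23.4 %.

23.4 %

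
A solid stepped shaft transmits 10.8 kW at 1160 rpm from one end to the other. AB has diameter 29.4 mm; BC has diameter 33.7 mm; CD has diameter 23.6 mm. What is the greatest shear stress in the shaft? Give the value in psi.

ω = 2π·1160/60 = 121.5 rad/s, so T = P/ω = 10.8×10³ / 121.5 = 88.91 N·m.
Under the same torque, τ_max = 16T/(πd³) is largest where d is smallest — segment CD (d = 23.6 mm).
τ_max = 16·88.91/(π·(0.0236)³) = 3.445×10^7 Pa.

5000 psi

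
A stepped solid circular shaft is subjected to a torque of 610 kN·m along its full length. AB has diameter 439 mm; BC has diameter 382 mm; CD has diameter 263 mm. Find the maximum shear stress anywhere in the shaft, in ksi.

24.8 ksi

Under the same torque, τ_max = 16T/(πd³) is largest where d is smallest — segment CD (d = 263 mm).
τ_max = 16·610000/(π·(0.263)³) = 1.708×10^8 Pa.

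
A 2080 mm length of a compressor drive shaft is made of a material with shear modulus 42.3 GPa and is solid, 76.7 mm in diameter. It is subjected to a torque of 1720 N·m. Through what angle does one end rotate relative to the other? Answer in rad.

0.0249 rad

J = πd⁴/32 = π(0.0767)⁴/32 = 3.398×10^-6 m⁴.
θ = T·L/(G·J) = 1720 × 2.08 / (42.3×10⁹ × 3.398×10^-6) = 0.02489 rad.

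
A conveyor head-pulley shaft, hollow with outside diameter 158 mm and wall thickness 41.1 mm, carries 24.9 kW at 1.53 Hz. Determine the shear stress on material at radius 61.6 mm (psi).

ω = 2π·1.53 = 9.613 rad/s, so T = P/ω = 24.9×10³ / 9.613 = 2590 N·m.
J = π(d_o⁴ − d_i⁴)/32 = π(0.158⁴ − 0.0758⁴)/32 = 5.794×10^-5 m⁴.
Shear stress varies linearly with radius: τ = T·r/J = 2590 × 0.0616 / 5.794×10^-5 = 2.754×10^6 Pa.

399 psi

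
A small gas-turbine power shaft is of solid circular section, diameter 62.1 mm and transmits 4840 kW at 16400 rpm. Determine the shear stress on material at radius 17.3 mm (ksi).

4.84 ksi

ω = 2π·16400/60 = 1717 rad/s, so T = P/ω = 4840×10³ / 1717 = 2818 N·m.
J = πd⁴/32 = π(0.0621)⁴/32 = 1.460×10^-6 m⁴.
Shear stress varies linearly with radius: τ = T·r/J = 2818 × 0.0173 / 1.460×10^-6 = 3.339×10^7 Pa.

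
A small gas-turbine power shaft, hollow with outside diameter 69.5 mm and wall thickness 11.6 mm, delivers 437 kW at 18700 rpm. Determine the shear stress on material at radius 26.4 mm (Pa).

ω = 2π·18700/60 = 1958 rad/s, so T = P/ω = 437×10³ / 1958 = 223.2 N·m.
J = π(d_o⁴ − d_i⁴)/32 = π(0.0695⁴ − 0.0463⁴)/32 = 1.839×10^-6 m⁴.
Shear stress varies linearly with radius: τ = T·r/J = 223.2 × 0.0264 / 1.839×10^-6 = 3.203×10^6 Pa.

3.20e6 Pa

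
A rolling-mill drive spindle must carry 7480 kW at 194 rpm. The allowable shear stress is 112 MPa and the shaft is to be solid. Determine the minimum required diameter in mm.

ω = 2π·194/60 = 20.32 rad/s, so T = P/ω = 7480×10³ / 20.32 = 368200 N·m.
For a solid shaft τ_max = 16T/(πd³), so d = (16T/(π τ_allow))^(1/3) = (16·368200/(π·1.12×10^8))^(1/3) = 0.2558 m.

256 mm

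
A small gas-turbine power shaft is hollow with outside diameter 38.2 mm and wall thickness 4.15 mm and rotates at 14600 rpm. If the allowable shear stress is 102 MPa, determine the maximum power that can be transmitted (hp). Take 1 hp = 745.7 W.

J = π(d_o⁴ − d_i⁴)/32 = π(0.0382⁴ − 0.0299⁴)/32 = 1.306×10^-7 m⁴.
T_max = τ_allow·J/r = 1.02×10^8 × 1.306×10^-7 / 0.0191 = 697.4 N·m.
ω = 2π·14600/60 = 1529 rad/s, so P_max = T_max·ω = 1.066×10^6 W.

1430 hp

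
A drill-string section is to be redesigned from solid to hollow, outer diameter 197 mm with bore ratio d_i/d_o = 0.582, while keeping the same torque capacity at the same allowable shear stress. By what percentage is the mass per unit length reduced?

28.3 %

Equal τ_max and T ⇒ the solid shaft needs d_s³ = d_o³(1−k⁴), so d_s = 197·(1−0.582⁴)^(1/3) = 189.2 mm.
Area ratio A_h/A_s = d_o²(1−k²)/d_s² = (1−k²)/(1−k⁴)^(2/3) = 0.7172.
Mass saving = 1 − 0.7172 = 28.3 %.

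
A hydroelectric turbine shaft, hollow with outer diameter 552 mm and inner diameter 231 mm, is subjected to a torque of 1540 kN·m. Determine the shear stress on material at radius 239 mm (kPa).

J = π(d_o⁴ − d_i⁴)/32 = π(0.552⁴ − 0.231⁴)/32 = 8.835×10^-3 m⁴.
Shear stress varies linearly with radius: τ = T·r/J = 1.540e6 × 0.239 / 8.835×10^-3 = 4.166×10^7 Pa.

41700 kPa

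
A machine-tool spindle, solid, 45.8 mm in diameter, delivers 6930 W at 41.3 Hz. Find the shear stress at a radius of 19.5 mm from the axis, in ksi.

ω = 2π·41.3 = 259.5 rad/s, so T = P/ω = 6930 / 259.5 = 26.71 N·m.
J = πd⁴/32 = π(0.0458)⁴/32 = 4.320×10^-7 m⁴.
Shear stress varies linearly with radius: τ = T·r/J = 26.71 × 0.0195 / 4.320×10^-7 = 1.206×10^6 Pa.

0.175 ksi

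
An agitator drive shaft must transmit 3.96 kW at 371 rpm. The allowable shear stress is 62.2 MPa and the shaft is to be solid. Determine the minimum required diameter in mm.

ω = 2π·371/60 = 38.85 rad/s, so T = P/ω = 3.96×10³ / 38.85 = 101.9 N·m.
For a solid shaft τ_max = 16T/(πd³), so d = (16T/(π τ_allow))^(1/3) = (16·101.9/(π·6.22×10^7))^(1/3) = 0.02028 m.

20.3 mm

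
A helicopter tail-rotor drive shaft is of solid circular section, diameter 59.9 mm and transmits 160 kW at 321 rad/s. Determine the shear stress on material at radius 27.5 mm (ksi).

ω = 321 rad/s, so T = P/ω = 160×10³ / 321.0 = 498.4 N·m.
J = πd⁴/32 = π(0.0599)⁴/32 = 1.264×10^-6 m⁴.
Shear stress varies linearly with radius: τ = T·r/J = 498.4 × 0.0275 / 1.264×10^-6 = 1.085×10^7 Pa.

1.57 ksi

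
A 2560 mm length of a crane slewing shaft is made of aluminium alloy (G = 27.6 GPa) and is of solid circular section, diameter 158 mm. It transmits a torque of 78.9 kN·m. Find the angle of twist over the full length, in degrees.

J = πd⁴/32 = π(0.158)⁴/32 = 6.118×10^-5 m⁴.
θ = T·L/(G·J) = 78900 × 2.56 / (27.6×10⁹ × 6.118×10^-5) = 0.1196 rad.

6.85°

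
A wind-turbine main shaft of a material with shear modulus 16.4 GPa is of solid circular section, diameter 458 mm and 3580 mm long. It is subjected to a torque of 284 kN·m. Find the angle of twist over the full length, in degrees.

J = πd⁴/32 = π(0.458)⁴/32 = 4.320×10^-3 m⁴.
θ = T·L/(G·J) = 284000 × 3.58 / (16.4×10⁹ × 4.320×10^-3) = 0.01435 rad.

0.822°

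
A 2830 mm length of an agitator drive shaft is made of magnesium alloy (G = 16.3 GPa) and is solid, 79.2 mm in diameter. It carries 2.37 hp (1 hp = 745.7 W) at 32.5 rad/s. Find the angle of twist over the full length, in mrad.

2.44 mrad

ω = 32.5 rad/s, so T = P/ω = 2.37×745.7 / 32.50 = 54.38 N·m.
J = πd⁴/32 = π(0.0792)⁴/32 = 3.863×10^-6 m⁴.
θ = T·L/(G·J) = 54.38 × 2.83 / (16.3×10⁹ × 3.863×10^-6) = 2.444×10^-3 rad.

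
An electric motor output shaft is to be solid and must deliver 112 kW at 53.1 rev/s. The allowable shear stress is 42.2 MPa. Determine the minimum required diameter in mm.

34.3 mm

ω = 2π·53.1 = 333.6 rad/s, so T = P/ω = 112×10³ / 333.6 = 335.7 N·m.
For a solid shaft τ_max = 16T/(πd³), so d = (16T/(π τ_allow))^(1/3) = (16·335.7/(π·4.22×10^7))^(1/3) = 0.03435 m.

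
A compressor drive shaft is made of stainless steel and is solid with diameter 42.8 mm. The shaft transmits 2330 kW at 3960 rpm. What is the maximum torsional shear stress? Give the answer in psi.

52900 psi

ω = 2π·3960/60 = 414.7 rad/s, so T = P/ω = 2330×10³ / 414.7 = 5619 N·m.
J = πd⁴/32 = π(0.0428)⁴/32 = 3.294×10^-7 m⁴.
τ_max = T·r/J = 5619 × 0.0214 / 3.294×10^-7 = 3.650×10^8 Pa.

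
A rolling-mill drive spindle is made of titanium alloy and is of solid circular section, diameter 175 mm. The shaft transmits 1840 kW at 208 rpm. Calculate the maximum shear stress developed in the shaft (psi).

ω = 2π·208/60 = 21.78 rad/s, so T = P/ω = 1840×10³ / 21.78 = 84470 N·m.
J = πd⁴/32 = π(0.175)⁴/32 = 9.208×10^-5 m⁴.
τ_max = T·r/J = 84470 × 0.0875 / 9.208×10^-5 = 8.028×10^7 Pa.

11600 psi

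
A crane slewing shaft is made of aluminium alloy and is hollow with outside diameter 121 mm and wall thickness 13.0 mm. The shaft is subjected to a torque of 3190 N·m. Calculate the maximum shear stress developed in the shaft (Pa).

1.48e7 Pa

J = π(d_o⁴ − d_i⁴)/32 = π(0.121⁴ − 0.0950⁴)/32 = 1.305×10^-5 m⁴.
τ_max = T·r/J = 3190 × 0.0605 / 1.305×10^-5 = 1.479×10^7 Pa.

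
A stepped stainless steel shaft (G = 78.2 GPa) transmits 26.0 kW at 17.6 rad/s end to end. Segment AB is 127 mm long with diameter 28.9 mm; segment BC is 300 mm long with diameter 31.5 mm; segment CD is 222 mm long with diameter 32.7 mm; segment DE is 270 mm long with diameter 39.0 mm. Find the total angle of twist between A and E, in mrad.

ω = 17.6 rad/s, so T = P/ω = 26.0×10³ / 17.60 = 1477 N·m.
J_AB = π(0.0289)⁴/32 = 6.85×10^-8 m⁴; J_BC = π(0.0315)⁴/32 = 9.67×10^-8 m⁴; J_CD = π(0.0327)⁴/32 = 1.12×10^-7 m⁴; J_DE = π(0.0390)⁴/32 = 2.27×10^-7 m⁴.
θ = (T/G)·Σ L_i/J_i = (1477/78.2×10⁹)·(0.127/6.85×10^-8 + 0.300/9.67×10^-8 + 0.222/1.12×10^-7 + 0.270/2.27×10^-7) = 0.1535 rad.

153 mrad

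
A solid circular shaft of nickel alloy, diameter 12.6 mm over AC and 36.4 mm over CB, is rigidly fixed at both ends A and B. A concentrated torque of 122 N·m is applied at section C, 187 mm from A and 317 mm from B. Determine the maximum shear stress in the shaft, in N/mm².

Compatibility: T_A·a/J_AC = T_B·b/J_CB with T_A + T_B = T₀.
J_AC = 2.47×10^-9 m⁴, J_CB = 1.72×10^-7 m⁴, so T_A = T₀·(J_AC/a)/((J_AC/a)+(J_CB/b)) = 2.899 N·m, T_B = 119.1 N·m.
τ in each portion: τ_AC = 7.38×10^6 Pa, τ_CB = 1.26×10^7 Pa; maximum is in CB.
τ_max = T_CB·r/J = 119.1·0.0182/1.72×10^-7 = 1.258×10^7 Pa.

12.6 N/mm²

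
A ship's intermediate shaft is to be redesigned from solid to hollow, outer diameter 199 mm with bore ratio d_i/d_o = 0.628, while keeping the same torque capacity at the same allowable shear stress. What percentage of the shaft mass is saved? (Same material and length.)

32.2 %

Equal τ_max and T ⇒ the solid shaft needs d_s³ = d_o³(1−k⁴), so d_s = 199·(1−0.628⁴)^(1/3) = 188.1 mm.
Area ratio A_h/A_s = d_o²(1−k²)/d_s² = (1−k²)/(1−k⁴)^(2/3) = 0.6779.
Mass saving = 1 − 0.6779 = 32.2 %.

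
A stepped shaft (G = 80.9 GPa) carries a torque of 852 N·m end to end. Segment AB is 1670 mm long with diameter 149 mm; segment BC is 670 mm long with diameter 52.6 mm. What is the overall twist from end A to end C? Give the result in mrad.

J_AB = π(0.149)⁴/32 = 4.84×10^-5 m⁴; J_BC = π(0.0526)⁴/32 = 7.52×10^-7 m⁴.
θ = (T/G)·Σ L_i/J_i = (852.0/80.9×10⁹)·(1.67/4.84×10^-5 + 0.670/7.52×10^-7) = 9.753×10^-3 rad.

9.75 mrad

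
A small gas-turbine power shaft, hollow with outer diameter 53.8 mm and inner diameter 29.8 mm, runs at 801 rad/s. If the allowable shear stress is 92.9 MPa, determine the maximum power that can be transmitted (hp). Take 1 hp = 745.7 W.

J = π(d_o⁴ − d_i⁴)/32 = π(0.0538⁴ − 0.0298⁴)/32 = 7.451×10^-7 m⁴.
T_max = τ_allow·J/r = 9.29×10^7 × 7.451×10^-7 / 0.0269 = 2573 N·m.
ω = 801 rad/s, so P_max = T_max·ω = 2.061×10^6 W.

2760 hp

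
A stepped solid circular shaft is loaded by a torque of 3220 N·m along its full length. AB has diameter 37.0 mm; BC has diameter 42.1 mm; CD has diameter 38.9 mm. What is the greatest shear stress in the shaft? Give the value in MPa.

324 MPa

Under the same torque, τ_max = 16T/(πd³) is largest where d is smallest — segment AB (d = 37.0 mm).
τ_max = 16·3220/(π·(0.0370)³) = 3.238×10^8 Pa.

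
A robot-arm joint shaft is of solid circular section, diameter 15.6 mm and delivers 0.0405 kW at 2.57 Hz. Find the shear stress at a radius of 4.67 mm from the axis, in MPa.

ω = 2π·2.57 = 16.15 rad/s, so T = P/ω = 0.0405×10³ / 16.15 = 2.508 N·m.
J = πd⁴/32 = π(0.0156)⁴/32 = 5.814×10^-9 m⁴.
Shear stress varies linearly with radius: τ = T·r/J = 2.508 × 0.00467 / 5.814×10^-9 = 2.014×10^6 Pa.

2.01 MPa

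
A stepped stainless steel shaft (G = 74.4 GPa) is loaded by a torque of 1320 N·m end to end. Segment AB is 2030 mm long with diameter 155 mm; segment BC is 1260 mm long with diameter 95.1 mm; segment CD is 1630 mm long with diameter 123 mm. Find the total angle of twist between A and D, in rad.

J_AB = π(0.155)⁴/32 = 5.67×10^-5 m⁴; J_BC = π(0.0951)⁴/32 = 8.03×10^-6 m⁴; J_CD = π(0.123)⁴/32 = 2.25×10^-5 m⁴.
θ = (T/G)·Σ L_i/J_i = (1320/74.4×10⁹)·(2.03/5.67×10^-5 + 1.26/8.03×10^-6 + 1.63/2.25×10^-5) = 4.706×10^-3 rad.

0.00471 rad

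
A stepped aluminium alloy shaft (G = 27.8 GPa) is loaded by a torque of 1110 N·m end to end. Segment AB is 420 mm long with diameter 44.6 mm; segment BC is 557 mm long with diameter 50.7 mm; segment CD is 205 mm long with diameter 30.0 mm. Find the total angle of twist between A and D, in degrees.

10.3°

J_AB = π(0.0446)⁴/32 = 3.88×10^-7 m⁴; J_BC = π(0.0507)⁴/32 = 6.49×10^-7 m⁴; J_CD = π(0.0300)⁴/32 = 7.95×10^-8 m⁴.
θ = (T/G)·Σ L_i/J_i = (1110/27.8×10⁹)·(0.420/3.88×10^-7 + 0.557/6.49×10^-7 + 0.205/7.95×10^-8) = 0.1804 rad.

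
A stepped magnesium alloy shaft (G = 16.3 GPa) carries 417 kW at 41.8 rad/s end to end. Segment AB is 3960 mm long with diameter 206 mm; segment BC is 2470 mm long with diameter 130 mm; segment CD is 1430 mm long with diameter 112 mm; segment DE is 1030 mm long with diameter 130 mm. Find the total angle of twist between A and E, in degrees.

ω = 41.8 rad/s, so T = P/ω = 417×10³ / 41.80 = 9976 N·m.
J_AB = π(0.206)⁴/32 = 1.77×10^-4 m⁴; J_BC = π(0.130)⁴/32 = 2.80×10^-5 m⁴; J_CD = π(0.112)⁴/32 = 1.54×10^-5 m⁴; J_DE = π(0.130)⁴/32 = 2.80×10^-5 m⁴.
θ = (T/G)·Σ L_i/J_i = (9976/16.3×10⁹)·(3.96/1.77×10^-4 + 2.47/2.80×10^-5 + 1.43/1.54×10^-5 + 1.03/2.80×10^-5) = 0.1468 rad.

8.41°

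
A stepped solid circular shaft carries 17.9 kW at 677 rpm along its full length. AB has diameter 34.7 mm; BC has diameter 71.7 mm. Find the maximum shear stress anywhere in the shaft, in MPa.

30.8 MPa

ω = 2π·677/60 = 70.90 rad/s, so T = P/ω = 17.9×10³ / 70.90 = 252.5 N·m.
Under the same torque, τ_max = 16T/(πd³) is largest where d is smallest — segment AB (d = 34.7 mm).
τ_max = 16·252.5/(π·(0.0347)³) = 3.078×10^7 Pa.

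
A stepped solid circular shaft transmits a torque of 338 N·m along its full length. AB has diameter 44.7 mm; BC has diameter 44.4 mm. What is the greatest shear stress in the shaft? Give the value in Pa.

Under the same torque, τ_max = 16T/(πd³) is largest where d is smallest — segment BC (d = 44.4 mm).
τ_max = 16·338.0/(π·(0.0444)³) = 1.967×10^7 Pa.

1.97e7 Pa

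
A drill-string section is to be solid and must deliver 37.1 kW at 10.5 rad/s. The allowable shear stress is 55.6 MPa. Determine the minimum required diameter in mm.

68.7 mm

ω = 10.5 rad/s, so T = P/ω = 37.1×10³ / 10.50 = 3533 N·m.
For a solid shaft τ_max = 16T/(πd³), so d = (16T/(π τ_allow))^(1/3) = (16·3533/(π·5.56×10^7))^(1/3) = 0.06866 m.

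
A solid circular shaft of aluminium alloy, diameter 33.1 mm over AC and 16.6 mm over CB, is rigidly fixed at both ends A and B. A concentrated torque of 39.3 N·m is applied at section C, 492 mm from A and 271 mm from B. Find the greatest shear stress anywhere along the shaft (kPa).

4950 kPa

Compatibility: T_A·a/J_AC = T_B·b/J_CB with T_A + T_B = T₀.
J_AC = 1.18×10^-7 m⁴, J_CB = 7.45×10^-9 m⁴, so T_A = T₀·(J_AC/a)/((J_AC/a)+(J_CB/b)) = 35.25 N·m, T_B = 4.048 N·m.
τ in each portion: τ_AC = 4.95×10^6 Pa, τ_CB = 4.51×10^6 Pa; maximum is in AC.
τ_max = T_AC·r/J = 35.25·0.0166/1.18×10^-7 = 4.951×10^6 Pa.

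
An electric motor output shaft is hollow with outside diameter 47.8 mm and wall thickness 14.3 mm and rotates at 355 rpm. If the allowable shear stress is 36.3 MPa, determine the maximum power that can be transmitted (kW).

J = π(d_o⁴ − d_i⁴)/32 = π(0.0478⁴ − 0.0192⁴)/32 = 4.992×10^-7 m⁴.
T_max = τ_allow·J/r = 3.63×10^7 × 4.992×10^-7 / 0.0239 = 758.2 N·m.
ω = 2π·355/60 = 37.18 rad/s, so P_max = T_max·ω = 2.819×10^4 W.

28.2 kW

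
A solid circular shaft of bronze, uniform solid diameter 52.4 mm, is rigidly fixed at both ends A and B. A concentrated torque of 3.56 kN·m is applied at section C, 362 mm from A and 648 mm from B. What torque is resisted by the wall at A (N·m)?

With uniform GJ and both ends fixed, compatibility θ_AC = θ_CB gives T_A·a = T_B·b, together with T_A + T_B = T₀.
T_A = T₀·b/(a+b) = 3560·648/1010 = 2284 N·m; T_B = 1276 N·m.

2280 N·m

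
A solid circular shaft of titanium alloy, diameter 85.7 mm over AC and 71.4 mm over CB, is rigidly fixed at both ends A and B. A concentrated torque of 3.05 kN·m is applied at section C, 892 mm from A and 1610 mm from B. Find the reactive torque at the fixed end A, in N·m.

2410 N·m

Compatibility: T_A·a/J_AC = T_B·b/J_CB with T_A + T_B = T₀.
J_AC = 5.30×10^-6 m⁴, J_CB = 2.55×10^-6 m⁴, so T_A = T₀·(J_AC/a)/((J_AC/a)+(J_CB/b)) = 2407 N·m, T_B = 642.6 N·m.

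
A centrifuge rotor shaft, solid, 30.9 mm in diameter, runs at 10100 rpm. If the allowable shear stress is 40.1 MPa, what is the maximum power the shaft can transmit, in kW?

246 kW

J = πd⁴/32 = π(0.0309)⁴/32 = 8.950×10^-8 m⁴.
T_max = τ_allow·J/r = 4.01×10^7 × 8.950×10^-8 / 0.0154 = 232.3 N·m.
ω = 2π·10100/60 = 1058 rad/s, so P_max = T_max·ω = 2.457×10^5 W.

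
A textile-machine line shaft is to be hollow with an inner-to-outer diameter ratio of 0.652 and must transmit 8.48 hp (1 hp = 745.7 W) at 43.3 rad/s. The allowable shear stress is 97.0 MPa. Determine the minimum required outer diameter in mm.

21.1 mm

ω = 43.3 rad/s, so T = P/ω = 8.48×745.7 / 43.30 = 146.0 N·m.
For a hollow shaft with d_i/d_o = 0.652: τ_max = 16T/(π d_o³ (1−k⁴)), so d_o = [16T/(π τ_allow (1−k⁴))]^(1/3) = [16·146.0/(π·9.70×10^7·0.8193)]^(1/3) = 0.02107 m.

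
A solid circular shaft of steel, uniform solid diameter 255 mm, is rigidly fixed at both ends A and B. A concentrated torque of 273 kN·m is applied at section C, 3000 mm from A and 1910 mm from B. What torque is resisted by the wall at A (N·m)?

With uniform GJ and both ends fixed, compatibility θ_AC = θ_CB gives T_A·a = T_B·b, together with T_A + T_B = T₀.
T_A = T₀·b/(a+b) = 273000·1910/4910 = 106200 N·m; T_B = 166800 N·m.

106000 N·m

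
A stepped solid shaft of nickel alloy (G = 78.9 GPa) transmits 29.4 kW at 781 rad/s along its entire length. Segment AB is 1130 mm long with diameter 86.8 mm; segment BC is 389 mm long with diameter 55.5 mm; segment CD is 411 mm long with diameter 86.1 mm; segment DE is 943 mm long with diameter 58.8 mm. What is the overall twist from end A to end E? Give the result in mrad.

ω = 781 rad/s, so T = P/ω = 29.4×10³ / 781.0 = 37.64 N·m.
J_AB = π(0.0868)⁴/32 = 5.57×10^-6 m⁴; J_BC = π(0.0555)⁴/32 = 9.31×10^-7 m⁴; J_CD = π(0.0861)⁴/32 = 5.40×10^-6 m⁴; J_DE = π(0.0588)⁴/32 = 1.17×10^-6 m⁴.
θ = (T/G)·Σ L_i/J_i = (37.64/78.9×10⁹)·(1.13/5.57×10^-6 + 0.389/9.31×10^-7 + 0.411/5.40×10^-6 + 0.943/1.17×10^-6) = 7.157×10^-4 rad.

0.716 mrad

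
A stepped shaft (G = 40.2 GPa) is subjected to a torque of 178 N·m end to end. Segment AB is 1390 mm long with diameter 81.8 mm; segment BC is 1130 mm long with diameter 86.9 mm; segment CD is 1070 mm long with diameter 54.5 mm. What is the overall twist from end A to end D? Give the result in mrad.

7.76 mrad

J_AB = π(0.0818)⁴/32 = 4.40×10^-6 m⁴; J_BC = π(0.0869)⁴/32 = 5.60×10^-6 m⁴; J_CD = π(0.0545)⁴/32 = 8.66×10^-7 m⁴.
θ = (T/G)·Σ L_i/J_i = (178.0/40.2×10⁹)·(1.39/4.40×10^-6 + 1.13/5.60×10^-6 + 1.07/8.66×10^-7) = 7.764×10^-3 rad.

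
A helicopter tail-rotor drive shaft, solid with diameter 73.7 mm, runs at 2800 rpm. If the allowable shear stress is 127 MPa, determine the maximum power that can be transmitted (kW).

J = πd⁴/32 = π(0.0737)⁴/32 = 2.896×10^-6 m⁴.
T_max = τ_allow·J/r = 1.27×10^8 × 2.896×10^-6 / 0.0369 = 9982 N·m.
ω = 2π·2800/60 = 293.2 rad/s, so P_max = T_max·ω = 2.927×10^6 W.

2930 kW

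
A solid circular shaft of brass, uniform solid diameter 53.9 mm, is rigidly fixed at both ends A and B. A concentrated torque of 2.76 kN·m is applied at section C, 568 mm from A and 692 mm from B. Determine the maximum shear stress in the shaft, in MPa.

49.3 MPa

With uniform GJ and both ends fixed, compatibility θ_AC = θ_CB gives T_A·a = T_B·b, together with T_A + T_B = T₀.
T_A = T₀·b/(a+b) = 2760·692/1260 = 1516 N·m; T_B = 1244 N·m.
τ in each portion: τ_AC = 4.93×10^7 Pa, τ_CB = 4.05×10^7 Pa; maximum is in AC.
τ_max = T_AC·r/J = 1516·0.0269/8.29×10^-7 = 4.930×10^7 Pa.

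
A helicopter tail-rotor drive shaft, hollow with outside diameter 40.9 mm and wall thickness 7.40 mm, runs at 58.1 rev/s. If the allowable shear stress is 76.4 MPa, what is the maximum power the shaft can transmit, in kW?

313 kW

J = π(d_o⁴ − d_i⁴)/32 = π(0.0409⁴ − 0.0261⁴)/32 = 2.292×10^-7 m⁴.
T_max = τ_allow·J/r = 7.64×10^7 × 2.292×10^-7 / 0.0204 = 856.1 N·m.
ω = 2π·58.1 = 365.1 rad/s, so P_max = T_max·ω = 3.125×10^5 W.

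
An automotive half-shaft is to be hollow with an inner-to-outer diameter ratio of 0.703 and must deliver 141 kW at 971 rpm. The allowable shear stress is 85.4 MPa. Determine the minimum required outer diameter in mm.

ω = 2π·971/60 = 101.7 rad/s, so T = P/ω = 141×10³ / 101.7 = 1387 N·m.
For a hollow shaft with d_i/d_o = 0.703: τ_max = 16T/(π d_o³ (1−k⁴)), so d_o = [16T/(π τ_allow (1−k⁴))]^(1/3) = [16·1387/(π·8.54×10^7·0.7558)]^(1/3) = 0.04783 m.

47.8 mm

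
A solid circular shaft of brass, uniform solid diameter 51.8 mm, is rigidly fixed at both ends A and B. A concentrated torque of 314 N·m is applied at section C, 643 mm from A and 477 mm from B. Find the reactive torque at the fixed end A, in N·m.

With uniform GJ and both ends fixed, compatibility θ_AC = θ_CB gives T_A·a = T_B·b, together with T_A + T_B = T₀.
T_A = T₀·b/(a+b) = 314.0·477/1120 = 133.7 N·m; T_B = 180.3 N·m.

134 N·m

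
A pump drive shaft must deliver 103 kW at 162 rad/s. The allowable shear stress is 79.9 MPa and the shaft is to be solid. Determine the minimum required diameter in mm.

34.3 mm

ω = 162 rad/s, so T = P/ω = 103×10³ / 162.0 = 635.8 N·m.
For a solid shaft τ_max = 16T/(πd³), so d = (16T/(π τ_allow))^(1/3) = (16·635.8/(π·7.99×10^7))^(1/3) = 0.03435 m.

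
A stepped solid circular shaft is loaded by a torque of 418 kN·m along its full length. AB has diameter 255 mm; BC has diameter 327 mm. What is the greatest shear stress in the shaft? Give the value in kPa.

Under the same torque, τ_max = 16T/(πd³) is largest where d is smallest — segment AB (d = 255 mm).
τ_max = 16·418000/(π·(0.255)³) = 1.284×10^8 Pa.

128000 kPa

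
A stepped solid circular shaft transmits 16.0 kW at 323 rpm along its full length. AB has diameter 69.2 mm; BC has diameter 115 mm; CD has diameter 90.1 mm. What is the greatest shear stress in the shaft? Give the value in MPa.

ω = 2π·323/60 = 33.82 rad/s, so T = P/ω = 16.0×10³ / 33.82 = 473.0 N·m.
Under the same torque, τ_max = 16T/(πd³) is largest where d is smallest — segment AB (d = 69.2 mm).
τ_max = 16·473.0/(π·(0.0692)³) = 7.270×10^6 Pa.

7.27 MPa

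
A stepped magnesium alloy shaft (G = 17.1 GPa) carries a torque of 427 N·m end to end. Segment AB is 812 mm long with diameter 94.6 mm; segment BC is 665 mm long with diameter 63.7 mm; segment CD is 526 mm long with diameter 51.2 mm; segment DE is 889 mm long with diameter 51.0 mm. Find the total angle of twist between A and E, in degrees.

J_AB = π(0.0946)⁴/32 = 7.86×10^-6 m⁴; J_BC = π(0.0637)⁴/32 = 1.62×10^-6 m⁴; J_CD = π(0.0512)⁴/32 = 6.75×10^-7 m⁴; J_DE = π(0.0510)⁴/32 = 6.64×10^-7 m⁴.
θ = (T/G)·Σ L_i/J_i = (427.0/17.1×10⁹)·(0.812/7.86×10^-6 + 0.665/1.62×10^-6 + 0.526/6.75×10^-7 + 0.889/6.64×10^-7) = 0.06574 rad.

3.77°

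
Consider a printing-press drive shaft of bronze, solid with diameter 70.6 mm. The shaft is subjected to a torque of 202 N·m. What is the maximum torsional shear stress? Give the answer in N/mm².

2.92 N/mm²

J = πd⁴/32 = π(0.0706)⁴/32 = 2.439×10^-6 m⁴.
τ_max = T·r/J = 202.0 × 0.0353 / 2.439×10^-6 = 2.924×10^6 Pa.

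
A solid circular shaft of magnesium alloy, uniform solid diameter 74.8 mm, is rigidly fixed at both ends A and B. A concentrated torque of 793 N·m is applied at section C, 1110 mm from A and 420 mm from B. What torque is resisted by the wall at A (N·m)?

218 N·m

With uniform GJ and both ends fixed, compatibility θ_AC = θ_CB gives T_A·a = T_B·b, together with T_A + T_B = T₀.
T_A = T₀·b/(a+b) = 793.0·420/1530 = 217.7 N·m; T_B = 575.3 N·m.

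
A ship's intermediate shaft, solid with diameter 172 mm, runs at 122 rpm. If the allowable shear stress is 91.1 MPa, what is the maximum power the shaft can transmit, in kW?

J = πd⁴/32 = π(0.172)⁴/32 = 8.592×10^-5 m⁴.
T_max = τ_allow·J/r = 9.11×10^7 × 8.592×10^-5 / 0.0860 = 91020 N·m.
ω = 2π·122/60 = 12.78 rad/s, so P_max = T_max·ω = 1.163×10^6 W.

1160 kW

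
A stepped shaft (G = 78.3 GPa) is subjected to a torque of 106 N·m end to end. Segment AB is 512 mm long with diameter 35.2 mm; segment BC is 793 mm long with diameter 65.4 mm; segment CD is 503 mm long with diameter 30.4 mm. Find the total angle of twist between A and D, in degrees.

0.763°

J_AB = π(0.0352)⁴/32 = 1.51×10^-7 m⁴; J_BC = π(0.0654)⁴/32 = 1.80×10^-6 m⁴; J_CD = π(0.0304)⁴/32 = 8.38×10^-8 m⁴.
θ = (T/G)·Σ L_i/J_i = (106.0/78.3×10⁹)·(0.512/1.51×10^-7 + 0.793/1.80×10^-6 + 0.503/8.38×10^-8) = 0.01332 rad.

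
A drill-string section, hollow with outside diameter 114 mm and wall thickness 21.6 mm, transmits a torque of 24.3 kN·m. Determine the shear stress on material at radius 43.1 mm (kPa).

J = π(d_o⁴ − d_i⁴)/32 = π(0.114⁴ − 0.0708⁴)/32 = 1.411×10^-5 m⁴.
Shear stress varies linearly with radius: τ = T·r/J = 24300 × 0.0431 / 1.411×10^-5 = 7.420×10^7 Pa.

74200 kPa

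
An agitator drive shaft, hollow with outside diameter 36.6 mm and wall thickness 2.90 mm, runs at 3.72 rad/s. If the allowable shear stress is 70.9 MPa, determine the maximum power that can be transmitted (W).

1270 W

J = π(d_o⁴ − d_i⁴)/32 = π(0.0366⁴ − 0.0308⁴)/32 = 8.782×10^-8 m⁴.
T_max = τ_allow·J/r = 7.09×10^7 × 8.782×10^-8 / 0.0183 = 340.2 N·m.
ω = 3.72 rad/s, so P_max = T_max·ω = 1266 W.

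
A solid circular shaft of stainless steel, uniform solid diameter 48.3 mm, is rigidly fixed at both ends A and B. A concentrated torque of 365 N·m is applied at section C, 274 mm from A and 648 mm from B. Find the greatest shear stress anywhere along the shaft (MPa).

With uniform GJ and both ends fixed, compatibility θ_AC = θ_CB gives T_A·a = T_B·b, together with T_A + T_B = T₀.
T_A = T₀·b/(a+b) = 365.0·648/922.0 = 256.5 N·m; T_B = 108.5 N·m.
τ in each portion: τ_AC = 1.16×10^7 Pa, τ_CB = 4.90×10^6 Pa; maximum is in AC.
τ_max = T_AC·r/J = 256.5·0.0241/5.34×10^-7 = 1.159×10^7 Pa.

11.6 MPa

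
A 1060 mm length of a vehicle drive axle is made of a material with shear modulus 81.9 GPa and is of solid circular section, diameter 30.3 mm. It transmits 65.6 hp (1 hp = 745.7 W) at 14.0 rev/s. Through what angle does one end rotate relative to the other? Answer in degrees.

4.98°

ω = 2π·14.0 = 87.96 rad/s, so T = P/ω = 65.6×745.7 / 87.96 = 556.1 N·m.
J = πd⁴/32 = π(0.0303)⁴/32 = 8.275×10^-8 m⁴.
θ = T·L/(G·J) = 556.1 × 1.06 / (81.9×10⁹ × 8.275×10^-8) = 0.08698 rad.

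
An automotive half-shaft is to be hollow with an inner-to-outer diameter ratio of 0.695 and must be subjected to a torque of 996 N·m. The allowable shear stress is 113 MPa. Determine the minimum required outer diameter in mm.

38.8 mm

For a hollow shaft with d_i/d_o = 0.695: τ_max = 16T/(π d_o³ (1−k⁴)), so d_o = [16T/(π τ_allow (1−k⁴))]^(1/3) = [16·996.0/(π·1.13×10^8·0.7667)]^(1/3) = 0.03883 m.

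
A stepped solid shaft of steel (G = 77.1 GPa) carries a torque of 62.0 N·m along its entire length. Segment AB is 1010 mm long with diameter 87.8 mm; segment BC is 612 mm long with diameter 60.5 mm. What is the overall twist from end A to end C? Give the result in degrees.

J_AB = π(0.0878)⁴/32 = 5.83×10^-6 m⁴; J_BC = π(0.0605)⁴/32 = 1.32×10^-6 m⁴.
θ = (T/G)·Σ L_i/J_i = (62.00/77.1×10⁹)·(1.01/5.83×10^-6 + 0.612/1.32×10^-6) = 5.134×10^-4 rad.

0.0294°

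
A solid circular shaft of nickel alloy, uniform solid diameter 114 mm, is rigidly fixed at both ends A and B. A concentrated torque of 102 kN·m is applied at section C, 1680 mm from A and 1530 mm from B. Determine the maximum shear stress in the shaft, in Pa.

1.84e8 Pa

With uniform GJ and both ends fixed, compatibility θ_AC = θ_CB gives T_A·a = T_B·b, together with T_A + T_B = T₀.
T_A = T₀·b/(a+b) = 102000·1530/3210 = 48620 N·m; T_B = 53380 N·m.
τ in each portion: τ_AC = 1.67×10^8 Pa, τ_CB = 1.84×10^8 Pa; maximum is in CB.
τ_max = T_CB·r/J = 53380·0.0570/1.66×10^-5 = 1.835×10^8 Pa.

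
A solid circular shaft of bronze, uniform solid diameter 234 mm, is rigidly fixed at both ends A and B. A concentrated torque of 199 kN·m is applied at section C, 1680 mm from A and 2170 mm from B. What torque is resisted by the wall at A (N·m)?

With uniform GJ and both ends fixed, compatibility θ_AC = θ_CB gives T_A·a = T_B·b, together with T_A + T_B = T₀.
T_A = T₀·b/(a+b) = 199000·2170/3850 = 112200 N·m; T_B = 86840 N·m.

112000 N·m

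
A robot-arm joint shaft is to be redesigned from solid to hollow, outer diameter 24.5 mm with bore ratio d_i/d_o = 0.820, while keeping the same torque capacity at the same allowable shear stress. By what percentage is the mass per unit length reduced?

51.1 %

Equal τ_max and T ⇒ the solid shaft needs d_s³ = d_o³(1−k⁴), so d_s = 24.5·(1−0.820⁴)^(1/3) = 20.05 mm.
Area ratio A_h/A_s = d_o²(1−k²)/d_s² = (1−k²)/(1−k⁴)^(2/3) = 0.4893.
Mass saving = 1 − 0.4893 = 51.1 %.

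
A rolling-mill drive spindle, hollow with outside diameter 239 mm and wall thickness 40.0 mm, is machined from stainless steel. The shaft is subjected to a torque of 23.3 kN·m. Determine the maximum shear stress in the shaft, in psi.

1570 psi

J = π(d_o⁴ − d_i⁴)/32 = π(0.239⁴ − 0.159⁴)/32 = 2.576×10^-4 m⁴.
τ_max = T·r/J = 23300 × 0.119 / 2.576×10^-4 = 1.081×10^7 Pa.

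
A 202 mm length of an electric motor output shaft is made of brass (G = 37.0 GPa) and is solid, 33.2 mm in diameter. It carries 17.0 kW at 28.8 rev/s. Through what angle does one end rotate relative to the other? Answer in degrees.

ω = 2π·28.8 = 181.0 rad/s, so T = P/ω = 17.0×10³ / 181.0 = 93.95 N·m.
J = πd⁴/32 = π(0.0332)⁴/32 = 1.193×10^-7 m⁴.
θ = T·L/(G·J) = 93.95 × 0.202 / (37.0×10⁹ × 1.193×10^-7) = 4.300×10^-3 rad.

0.246°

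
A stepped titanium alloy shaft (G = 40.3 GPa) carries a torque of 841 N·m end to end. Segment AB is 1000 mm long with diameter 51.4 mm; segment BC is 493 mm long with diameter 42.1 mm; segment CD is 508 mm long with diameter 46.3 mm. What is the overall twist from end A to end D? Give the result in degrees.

5.00°

J_AB = π(0.0514)⁴/32 = 6.85×10^-7 m⁴; J_BC = π(0.0421)⁴/32 = 3.08×10^-7 m⁴; J_CD = π(0.0463)⁴/32 = 4.51×10^-7 m⁴.
θ = (T/G)·Σ L_i/J_i = (841.0/40.3×10⁹)·(1.00/6.85×10^-7 + 0.493/3.08×10^-7 + 0.508/4.51×10^-7) = 0.08731 rad.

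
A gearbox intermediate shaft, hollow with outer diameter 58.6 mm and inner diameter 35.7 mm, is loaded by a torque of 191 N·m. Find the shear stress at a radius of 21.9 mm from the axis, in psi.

J = π(d_o⁴ − d_i⁴)/32 = π(0.0586⁴ − 0.0357⁴)/32 = 9.982×10^-7 m⁴.
Shear stress varies linearly with radius: τ = T·r/J = 191.0 × 0.0219 / 9.982×10^-7 = 4.190×10^6 Pa.

608 psi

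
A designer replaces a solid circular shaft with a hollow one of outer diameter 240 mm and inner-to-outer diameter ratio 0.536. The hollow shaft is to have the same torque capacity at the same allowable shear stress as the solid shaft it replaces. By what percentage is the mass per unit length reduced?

24.5 %

Equal τ_max and T ⇒ the solid shaft needs d_s³ = d_o³(1−k⁴), so d_s = 240·(1−0.536⁴)^(1/3) = 233.2 mm.
Area ratio A_h/A_s = d_o²(1−k²)/d_s² = (1−k²)/(1−k⁴)^(2/3) = 0.7548.
Mass saving = 1 − 0.7548 = 24.5 %.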